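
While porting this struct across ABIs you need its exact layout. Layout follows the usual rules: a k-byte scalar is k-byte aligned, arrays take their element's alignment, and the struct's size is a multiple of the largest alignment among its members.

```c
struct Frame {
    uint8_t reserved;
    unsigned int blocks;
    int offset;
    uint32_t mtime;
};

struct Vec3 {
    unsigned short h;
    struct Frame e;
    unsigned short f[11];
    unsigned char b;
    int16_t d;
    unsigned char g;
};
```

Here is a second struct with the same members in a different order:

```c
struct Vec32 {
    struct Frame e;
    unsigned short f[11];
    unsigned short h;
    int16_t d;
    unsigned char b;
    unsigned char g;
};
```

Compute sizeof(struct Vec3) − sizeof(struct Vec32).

Frame: 0..1  reserved  (1B, 1-aligned); 1..4  -- padding (3B); 4..8  blocks  (4B, 4-aligned); 8..12  offset  (4B, 4-aligned); 12..16  mtime  (4B, 4-aligned); sizeof = 16, alignof = 4
0..2  h  (2B, 2-aligned)
2..4  -- padding (2B)
4..20  e  (16B, 4-aligned)
20..42  f  (22B, 2-aligned)
42..43  b  (1B, 1-aligned)
43..44  -- padding (1B)
44..46  d  (2B, 2-aligned)
46..47  g  (1B, 1-aligned)
47..48  -- tail padding (1B)
sizeof = 48, alignof = 4
— Vec32 —
0..16  e  (16B, 4-aligned)
16..38  f  (22B, 2-aligned)
38..40  h  (2B, 2-aligned)
40..42  d  (2B, 2-aligned)
42..43  b  (1B, 1-aligned)
43..44  g  (1B, 1-aligned)
sizeof = 44, alignof = 4
48 − 44 = 4

4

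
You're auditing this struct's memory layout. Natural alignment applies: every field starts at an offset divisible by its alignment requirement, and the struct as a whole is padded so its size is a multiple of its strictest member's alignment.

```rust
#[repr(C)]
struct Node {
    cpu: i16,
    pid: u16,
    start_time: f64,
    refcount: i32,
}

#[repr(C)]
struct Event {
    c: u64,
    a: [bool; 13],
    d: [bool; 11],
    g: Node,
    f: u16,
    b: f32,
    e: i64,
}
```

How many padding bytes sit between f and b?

2

Node: 0..2  cpu  (2B, 2-aligned); 2..4  pid  (2B, 2-aligned); 4..8  -- padding (4B); 8..16  start_time  (8B, 8-aligned); 16..20  refcount  (4B, 4-aligned); 20..24  -- tail padding (4B); sizeof = 24, alignof = 8
0..8  c  (8B, 8-aligned)
8..21  a  (13B, 1-aligned)
21..32  d  (11B, 1-aligned)
32..56  g  (24B, 8-aligned)
56..58  f  (2B, 2-aligned)
58..60  -- padding (2B)
60..64  b  (4B, 4-aligned)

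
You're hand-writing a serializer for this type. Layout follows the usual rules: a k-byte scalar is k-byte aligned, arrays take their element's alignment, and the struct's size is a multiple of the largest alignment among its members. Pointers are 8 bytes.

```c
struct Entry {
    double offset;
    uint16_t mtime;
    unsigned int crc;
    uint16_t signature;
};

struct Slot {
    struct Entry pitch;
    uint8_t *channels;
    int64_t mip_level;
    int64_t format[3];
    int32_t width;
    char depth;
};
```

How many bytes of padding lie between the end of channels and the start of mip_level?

Entry: offset at 0 (size 8, align 8) → ends 8; mtime at 8 (size 2, align 2) → ends 10; pad 2 to align 4 for crc; crc at 12 (size 4, align 4) → ends 16; signature at 16 (size 2, align 2) → ends 18; tail pad 6 to reach multiple of 8; total 24 bytes, alignment 8
pitch at 0 (size 24, align 8) → ends 24
channels at 24 (size 8, align 8) → ends 32
mip_level at 32 (size 8, align 8) → ends 40

0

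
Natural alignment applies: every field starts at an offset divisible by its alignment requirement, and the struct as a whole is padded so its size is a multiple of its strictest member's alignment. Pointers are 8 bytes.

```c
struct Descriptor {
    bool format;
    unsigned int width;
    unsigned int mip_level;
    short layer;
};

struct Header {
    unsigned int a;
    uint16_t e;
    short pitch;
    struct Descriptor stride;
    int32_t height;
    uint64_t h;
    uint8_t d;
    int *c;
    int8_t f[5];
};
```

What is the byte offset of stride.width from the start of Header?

Descriptor: format at 0 (size 1, align 1) → ends 1; pad 3 to align 4 for width; width at 4 (size 4, align 4) → ends 8; mip_level at 8 (size 4, align 4) → ends 12; layer at 12 (size 2, align 2) → ends 14; tail pad 2 to reach multiple of 4; total 16 bytes, alignment 4
a at 0 (size 4, align 4) → ends 4
e at 4 (size 2, align 2) → ends 6
pitch at 6 (size 2, align 2) → ends 8
stride at 8 (size 16, align 4) → ends 24
within Descriptor: width at 4
8 + 4 = 12

12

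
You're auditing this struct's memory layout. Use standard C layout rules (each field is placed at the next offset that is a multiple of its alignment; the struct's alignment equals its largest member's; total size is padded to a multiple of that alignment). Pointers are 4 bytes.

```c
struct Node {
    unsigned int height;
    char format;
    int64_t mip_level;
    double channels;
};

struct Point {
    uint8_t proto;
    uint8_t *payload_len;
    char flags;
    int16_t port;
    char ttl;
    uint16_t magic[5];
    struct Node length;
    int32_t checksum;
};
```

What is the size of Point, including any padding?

Node: 0..4  height  (4B, 4-aligned); 4..5  format  (1B, 1-aligned); 5..8  -- padding (3B); 8..16  mip_level  (8B, 8-aligned); 16..24  channels  (8B, 8-aligned); sizeof = 24, alignof = 8
0..1  proto  (1B, 1-aligned)
1..4  -- padding (3B)
4..8  payload_len  (4B, 4-aligned)
8..9  flags  (1B, 1-aligned)
9..10  -- padding (1B)
10..12  port  (2B, 2-aligned)
12..13  ttl  (1B, 1-aligned)
13..14  -- padding (1B)
14..24  magic  (10B, 2-aligned)
24..48  length  (24B, 8-aligned)
48..52  checksum  (4B, 4-aligned)
52..56  -- tail padding (4B)
sizeof = 56, alignof = 8

56 bytes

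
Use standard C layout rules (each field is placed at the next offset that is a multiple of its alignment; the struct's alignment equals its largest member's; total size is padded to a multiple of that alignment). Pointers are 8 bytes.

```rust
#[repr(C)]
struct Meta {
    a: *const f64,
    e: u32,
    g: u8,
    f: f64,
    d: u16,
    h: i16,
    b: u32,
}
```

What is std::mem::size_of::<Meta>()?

32

0..8  a  (8B, 8-aligned)
8..12  e  (4B, 4-aligned)
12..13  g  (1B, 1-aligned)
13..16  -- padding (3B)
16..24  f  (8B, 8-aligned)
24..26  d  (2B, 2-aligned)
26..28  h  (2B, 2-aligned)
28..32  b  (4B, 4-aligned)
sizeof = 32, alignof = 8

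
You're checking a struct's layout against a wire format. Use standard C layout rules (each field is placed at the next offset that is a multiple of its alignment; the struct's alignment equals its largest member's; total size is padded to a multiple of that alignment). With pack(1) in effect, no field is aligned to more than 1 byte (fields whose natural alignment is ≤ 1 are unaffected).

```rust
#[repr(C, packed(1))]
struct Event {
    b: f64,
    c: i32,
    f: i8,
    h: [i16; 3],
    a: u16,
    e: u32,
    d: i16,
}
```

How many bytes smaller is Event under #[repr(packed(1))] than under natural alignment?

natural layout:
  @0: b [8B, align 8] → 8
  @8: c [4B, align 4] → 12
  @12: f [1B, align 1] → 13
  +1 pad (align 2)
  @14: h [6B, align 2] → 20
  @20: a [2B, align 2] → 22
  +2 pad (align 4)
  @24: e [4B, align 4] → 28
  @28: d [2B, align 2] → 30
  +2 tail pad (align 8)
  size 32, align 8
packed(1) layout:
  @0: b [8B, align 1] → 8
  @8: c [4B, align 1] → 12
  @12: f [1B, align 1] → 13
  @13: h [6B, align 1] → 19
  @19: a [2B, align 1] → 21
  @21: e [4B, align 1] → 25
  @25: d [2B, align 1] → 27
  size 27, align 1
32 − 27 = 5

5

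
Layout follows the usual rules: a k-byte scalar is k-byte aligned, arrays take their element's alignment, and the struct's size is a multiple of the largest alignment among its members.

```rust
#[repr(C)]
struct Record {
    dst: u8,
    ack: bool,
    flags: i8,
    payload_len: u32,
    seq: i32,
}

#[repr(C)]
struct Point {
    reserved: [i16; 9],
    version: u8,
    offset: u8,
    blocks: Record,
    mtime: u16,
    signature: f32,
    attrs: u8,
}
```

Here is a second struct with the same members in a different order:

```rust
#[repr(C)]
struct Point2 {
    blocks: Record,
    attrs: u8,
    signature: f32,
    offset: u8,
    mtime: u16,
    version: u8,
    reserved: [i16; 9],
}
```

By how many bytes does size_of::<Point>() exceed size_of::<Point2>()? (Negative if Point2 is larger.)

Record: @0: dst [1B, align 1] → 1; @1: ack [1B, align 1] → 2; @2: flags [1B, align 1] → 3; +1 pad (align 4); @4: payload_len [4B, align 4] → 8; @8: seq [4B, align 4] → 12; size 12, align 4
@0: reserved [18B, align 2] → 18
@18: version [1B, align 1] → 19
@19: offset [1B, align 1] → 20
@20: blocks [12B, align 4] → 32
@32: mtime [2B, align 2] → 34
+2 pad (align 4)
@36: signature [4B, align 4] → 40
@40: attrs [1B, align 1] → 41
+3 tail pad (align 4)
size 44, align 4
— Point2 —
@0: blocks [12B, align 4] → 12
@12: attrs [1B, align 1] → 13
+3 pad (align 4)
@16: signature [4B, align 4] → 20
@20: offset [1B, align 1] → 21
+1 pad (align 2)
@22: mtime [2B, align 2] → 24
@24: version [1B, align 1] → 25
+1 pad (align 2)
@26: reserved [18B, align 2] → 44
size 44, align 4
44 − 44 = 0

0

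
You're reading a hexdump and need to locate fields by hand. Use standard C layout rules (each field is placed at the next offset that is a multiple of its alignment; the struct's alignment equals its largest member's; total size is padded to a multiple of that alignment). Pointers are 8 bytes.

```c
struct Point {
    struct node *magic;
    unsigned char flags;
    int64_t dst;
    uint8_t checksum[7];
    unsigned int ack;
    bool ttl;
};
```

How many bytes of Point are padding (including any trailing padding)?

@0: magic [8B, align 8] → 8
@8: flags [1B, align 1] → 9
+7 pad (align 8)
@16: dst [8B, align 8] → 24
@24: checksum [7B, align 1] → 31
+1 pad (align 4)
@32: ack [4B, align 4] → 36
@36: ttl [1B, align 1] → 37
+3 tail pad (align 8)
size 40, align 8
data bytes 29, size 40 → padding 11

11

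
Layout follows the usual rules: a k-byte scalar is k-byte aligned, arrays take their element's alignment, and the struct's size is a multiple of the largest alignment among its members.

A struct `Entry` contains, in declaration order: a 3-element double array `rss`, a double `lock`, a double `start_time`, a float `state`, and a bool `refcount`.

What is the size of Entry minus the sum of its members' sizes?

0..24  rss  (24B, 8-aligned)
24..32  lock  (8B, 8-aligned)
32..40  start_time  (8B, 8-aligned)
40..44  state  (4B, 4-aligned)
44..45  refcount  (1B, 1-aligned)
45..48  -- tail padding (3B)
sizeof = 48, alignof = 8
data bytes 45, size 48 → padding 3

3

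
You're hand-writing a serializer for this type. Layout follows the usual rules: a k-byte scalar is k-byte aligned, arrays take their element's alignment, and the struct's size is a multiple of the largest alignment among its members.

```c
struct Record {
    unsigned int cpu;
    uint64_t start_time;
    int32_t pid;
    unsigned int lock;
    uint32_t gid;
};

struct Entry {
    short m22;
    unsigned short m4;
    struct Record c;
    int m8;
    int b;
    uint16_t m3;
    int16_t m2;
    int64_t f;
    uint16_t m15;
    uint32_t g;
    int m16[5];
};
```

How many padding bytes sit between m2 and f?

4

Record: cpu at 0 (size 4, align 4) → ends 4; pad 4 to align 8 for start_time; start_time at 8 (size 8, align 8) → ends 16; pid at 16 (size 4, align 4) → ends 20; lock at 20 (size 4, align 4) → ends 24; gid at 24 (size 4, align 4) → ends 28; tail pad 4 to reach multiple of 8; total 32 bytes, alignment 8
m22 at 0 (size 2, align 2) → ends 2
m4 at 2 (size 2, align 2) → ends 4
pad 4 to align 8 for c
c at 8 (size 32, align 8) → ends 40
m8 at 40 (size 4, align 4) → ends 44
b at 44 (size 4, align 4) → ends 48
m3 at 48 (size 2, align 2) → ends 50
m2 at 50 (size 2, align 2) → ends 52
pad 4 to align 8 for f
f at 56 (size 8, align 8) → ends 64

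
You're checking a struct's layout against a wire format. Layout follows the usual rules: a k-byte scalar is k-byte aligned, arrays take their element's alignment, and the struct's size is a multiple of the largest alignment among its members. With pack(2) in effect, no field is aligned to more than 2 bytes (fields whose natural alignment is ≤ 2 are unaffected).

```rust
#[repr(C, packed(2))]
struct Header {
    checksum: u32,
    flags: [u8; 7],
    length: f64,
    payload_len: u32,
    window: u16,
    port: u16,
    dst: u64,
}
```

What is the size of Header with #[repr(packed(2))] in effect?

36

0..4  checksum  (4B, 2-aligned)
4..11  flags  (7B, 1-aligned)
11..12  -- padding (1B)
12..20  length  (8B, 2-aligned)
20..24  payload_len  (4B, 2-aligned)
24..26  window  (2B, 2-aligned)
26..28  port  (2B, 2-aligned)
28..36  dst  (8B, 2-aligned)
sizeof = 36, alignof = 2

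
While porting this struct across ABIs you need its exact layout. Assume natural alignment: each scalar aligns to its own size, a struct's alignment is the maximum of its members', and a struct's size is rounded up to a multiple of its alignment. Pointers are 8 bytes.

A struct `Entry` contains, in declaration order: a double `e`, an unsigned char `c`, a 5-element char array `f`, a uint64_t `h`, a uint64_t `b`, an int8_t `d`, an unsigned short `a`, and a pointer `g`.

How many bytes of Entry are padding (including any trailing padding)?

0..8  e  (8B, 8-aligned)
8..9  c  (1B, 1-aligned)
9..14  f  (5B, 1-aligned)
14..16  -- padding (2B)
16..24  h  (8B, 8-aligned)
24..32  b  (8B, 8-aligned)
32..33  d  (1B, 1-aligned)
33..34  -- padding (1B)
34..36  a  (2B, 2-aligned)
36..40  -- padding (4B)
40..48  g  (8B, 8-aligned)
sizeof = 48, alignof = 8
data bytes 41, size 48 → padding 7

7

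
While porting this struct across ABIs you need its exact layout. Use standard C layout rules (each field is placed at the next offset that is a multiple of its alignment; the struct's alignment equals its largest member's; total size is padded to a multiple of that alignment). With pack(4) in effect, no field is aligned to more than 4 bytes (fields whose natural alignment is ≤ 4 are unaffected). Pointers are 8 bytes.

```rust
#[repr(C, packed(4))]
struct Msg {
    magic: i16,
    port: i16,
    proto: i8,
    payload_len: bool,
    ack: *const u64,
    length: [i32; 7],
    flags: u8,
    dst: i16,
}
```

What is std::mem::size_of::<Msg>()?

48 bytes

@0: magic [2B, align 2] → 2
@2: port [2B, align 2] → 4
@4: proto [1B, align 1] → 5
@5: payload_len [1B, align 1] → 6
+2 pad (align 4)
@8: ack [8B, align 4] → 16
@16: length [28B, align 4] → 44
@44: flags [1B, align 1] → 45
+1 pad (align 2)
@46: dst [2B, align 2] → 48
size 48, align 4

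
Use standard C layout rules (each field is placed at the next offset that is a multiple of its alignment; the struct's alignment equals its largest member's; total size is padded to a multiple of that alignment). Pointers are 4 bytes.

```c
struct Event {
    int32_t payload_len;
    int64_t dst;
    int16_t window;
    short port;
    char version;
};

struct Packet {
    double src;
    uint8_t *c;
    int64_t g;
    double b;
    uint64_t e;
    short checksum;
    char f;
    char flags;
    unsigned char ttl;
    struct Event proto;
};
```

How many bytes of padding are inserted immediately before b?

0

Event: @0: payload_len [4B, align 4] → 4; +4 pad (align 8); @8: dst [8B, align 8] → 16; @16: window [2B, align 2] → 18; @18: port [2B, align 2] → 20; @20: version [1B, align 1] → 21; +3 tail pad (align 8); size 24, align 8
@0: src [8B, align 8] → 8
@8: c [4B, align 4] → 12
+4 pad (align 8)
@16: g [8B, align 8] → 24
@24: b [8B, align 8] → 32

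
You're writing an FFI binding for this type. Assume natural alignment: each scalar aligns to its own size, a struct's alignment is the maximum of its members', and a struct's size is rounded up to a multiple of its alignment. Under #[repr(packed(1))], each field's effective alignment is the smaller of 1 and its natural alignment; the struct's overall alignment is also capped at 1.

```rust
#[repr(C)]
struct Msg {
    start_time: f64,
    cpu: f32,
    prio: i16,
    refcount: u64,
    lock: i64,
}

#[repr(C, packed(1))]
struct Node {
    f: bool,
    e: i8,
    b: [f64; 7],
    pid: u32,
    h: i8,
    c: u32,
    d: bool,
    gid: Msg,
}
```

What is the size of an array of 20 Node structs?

2000

Msg: @0: start_time [8B, align 8] → 8; @8: cpu [4B, align 4] → 12; @12: prio [2B, align 2] → 14; +2 pad (align 8); @16: refcount [8B, align 8] → 24; @24: lock [8B, align 8] → 32; size 32, align 8
@0: f [1B, align 1] → 1
@1: e [1B, align 1] → 2
@2: b [56B, align 1] → 58
@58: pid [4B, align 1] → 62
@62: h [1B, align 1] → 63
@63: c [4B, align 1] → 67
@67: d [1B, align 1] → 68
@68: gid [32B, align 1] → 100
size 100, align 1
array of 20: 20 × 100 = 2000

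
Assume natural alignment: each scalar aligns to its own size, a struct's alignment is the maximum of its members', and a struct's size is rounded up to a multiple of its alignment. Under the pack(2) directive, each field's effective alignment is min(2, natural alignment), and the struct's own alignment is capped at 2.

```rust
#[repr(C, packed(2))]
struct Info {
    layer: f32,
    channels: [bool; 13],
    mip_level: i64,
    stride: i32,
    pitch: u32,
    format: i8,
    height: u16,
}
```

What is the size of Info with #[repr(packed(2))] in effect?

38

0..4  layer  (4B, 2-aligned)
4..17  channels  (13B, 1-aligned)
17..18  -- padding (1B)
18..26  mip_level  (8B, 2-aligned)
26..30  stride  (4B, 2-aligned)
30..34  pitch  (4B, 2-aligned)
34..35  format  (1B, 1-aligned)
35..36  -- padding (1B)
36..38  height  (2B, 2-aligned)
sizeof = 38, alignof = 2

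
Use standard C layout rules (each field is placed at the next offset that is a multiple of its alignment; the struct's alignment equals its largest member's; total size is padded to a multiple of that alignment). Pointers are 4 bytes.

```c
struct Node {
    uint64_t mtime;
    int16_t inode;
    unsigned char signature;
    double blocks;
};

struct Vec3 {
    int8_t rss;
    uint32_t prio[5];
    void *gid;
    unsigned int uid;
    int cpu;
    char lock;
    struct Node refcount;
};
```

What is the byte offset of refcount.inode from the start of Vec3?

Node: mtime at 0 (size 8, align 8) → ends 8; inode at 8 (size 2, align 2) → ends 10; signature at 10 (size 1, align 1) → ends 11; pad 5 to align 8 for blocks; blocks at 16 (size 8, align 8) → ends 24; total 24 bytes, alignment 8
rss at 0 (size 1, align 1) → ends 1
pad 3 to align 4 for prio
prio at 4 (size 20, align 4) → ends 24
gid at 24 (size 4, align 4) → ends 28
uid at 28 (size 4, align 4) → ends 32
cpu at 32 (size 4, align 4) → ends 36
lock at 36 (size 1, align 1) → ends 37
pad 3 to align 8 for refcount
refcount at 40 (size 24, align 8) → ends 64
within Node: inode at 8
40 + 8 = 48

48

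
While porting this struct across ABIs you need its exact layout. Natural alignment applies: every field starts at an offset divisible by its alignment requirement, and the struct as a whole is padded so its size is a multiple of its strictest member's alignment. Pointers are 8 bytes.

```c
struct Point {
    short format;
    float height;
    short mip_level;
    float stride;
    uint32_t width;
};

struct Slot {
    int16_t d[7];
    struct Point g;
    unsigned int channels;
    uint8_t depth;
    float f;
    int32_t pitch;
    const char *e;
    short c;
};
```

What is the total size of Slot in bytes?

Point: @0: format [2B, align 2] → 2; +2 pad (align 4); @4: height [4B, align 4] → 8; @8: mip_level [2B, align 2] → 10; +2 pad (align 4); @12: stride [4B, align 4] → 16; @16: width [4B, align 4] → 20; size 20, align 4
@0: d [14B, align 2] → 14
+2 pad (align 4)
@16: g [20B, align 4] → 36
@36: channels [4B, align 4] → 40
@40: depth [1B, align 1] → 41
+3 pad (align 4)
@44: f [4B, align 4] → 48
@48: pitch [4B, align 4] → 52
+4 pad (align 8)
@56: e [8B, align 8] → 64
@64: c [2B, align 2] → 66
+6 tail pad (align 8)
size 72, align 8

72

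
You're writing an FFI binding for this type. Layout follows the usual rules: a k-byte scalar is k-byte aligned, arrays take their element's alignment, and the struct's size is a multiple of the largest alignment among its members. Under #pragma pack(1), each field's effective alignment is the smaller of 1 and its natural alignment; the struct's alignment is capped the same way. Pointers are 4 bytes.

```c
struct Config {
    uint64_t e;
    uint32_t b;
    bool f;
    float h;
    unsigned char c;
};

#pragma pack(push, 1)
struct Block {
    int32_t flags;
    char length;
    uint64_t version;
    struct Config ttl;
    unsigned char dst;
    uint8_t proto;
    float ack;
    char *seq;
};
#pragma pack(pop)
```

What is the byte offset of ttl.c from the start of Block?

Config: @0: e [8B, align 8] → 8; @8: b [4B, align 4] → 12; @12: f [1B, align 1] → 13; +3 pad (align 4); @16: h [4B, align 4] → 20; @20: c [1B, align 1] → 21; +3 tail pad (align 8); size 24, align 8
@0: flags [4B, align 1] → 4
@4: length [1B, align 1] → 5
@5: version [8B, align 1] → 13
@13: ttl [24B, align 1] → 37
within Config: c at 20
13 + 20 = 33

33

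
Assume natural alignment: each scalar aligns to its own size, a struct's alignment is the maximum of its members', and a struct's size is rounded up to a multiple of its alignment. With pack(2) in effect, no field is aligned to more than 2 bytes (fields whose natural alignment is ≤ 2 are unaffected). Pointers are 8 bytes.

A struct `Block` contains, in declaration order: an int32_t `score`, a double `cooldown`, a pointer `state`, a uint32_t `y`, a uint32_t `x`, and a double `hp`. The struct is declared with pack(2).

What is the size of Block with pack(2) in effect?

36

0..4  score  (4B, 2-aligned)
4..12  cooldown  (8B, 2-aligned)
12..20  state  (8B, 2-aligned)
20..24  y  (4B, 2-aligned)
24..28  x  (4B, 2-aligned)
28..36  hp  (8B, 2-aligned)
sizeof = 36, alignof = 2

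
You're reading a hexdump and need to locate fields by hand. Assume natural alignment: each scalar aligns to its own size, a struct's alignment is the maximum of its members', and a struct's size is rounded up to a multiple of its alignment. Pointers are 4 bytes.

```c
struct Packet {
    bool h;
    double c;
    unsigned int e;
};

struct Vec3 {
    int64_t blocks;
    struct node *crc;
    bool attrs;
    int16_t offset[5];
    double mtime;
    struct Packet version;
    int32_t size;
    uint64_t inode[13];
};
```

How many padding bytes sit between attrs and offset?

1

Packet: 0..1  h  (1B, 1-aligned); 1..8  -- padding (7B); 8..16  c  (8B, 8-aligned); 16..20  e  (4B, 4-aligned); 20..24  -- tail padding (4B); sizeof = 24, alignof = 8
0..8  blocks  (8B, 8-aligned)
8..12  crc  (4B, 4-aligned)
12..13  attrs  (1B, 1-aligned)
13..14  -- padding (1B)
14..24  offset  (10B, 2-aligned)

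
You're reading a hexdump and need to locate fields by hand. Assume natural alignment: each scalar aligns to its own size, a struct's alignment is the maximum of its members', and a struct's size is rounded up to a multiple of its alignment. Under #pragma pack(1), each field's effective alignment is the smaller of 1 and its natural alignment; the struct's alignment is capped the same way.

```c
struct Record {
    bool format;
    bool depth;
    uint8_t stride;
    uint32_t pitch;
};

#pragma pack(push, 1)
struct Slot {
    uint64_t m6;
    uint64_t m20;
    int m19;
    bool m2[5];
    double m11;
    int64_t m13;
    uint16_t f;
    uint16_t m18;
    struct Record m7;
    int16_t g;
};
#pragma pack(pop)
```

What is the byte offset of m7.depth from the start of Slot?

Record: @0: format [1B, align 1] → 1; @1: depth [1B, align 1] → 2; @2: stride [1B, align 1] → 3; +1 pad (align 4); @4: pitch [4B, align 4] → 8; size 8, align 4
@0: m6 [8B, align 1] → 8
@8: m20 [8B, align 1] → 16
@16: m19 [4B, align 1] → 20
@20: m2 [5B, align 1] → 25
@25: m11 [8B, align 1] → 33
@33: m13 [8B, align 1] → 41
@41: f [2B, align 1] → 43
@43: m18 [2B, align 1] → 45
@45: m7 [8B, align 1] → 53
within Record: depth at 1
45 + 1 = 46

46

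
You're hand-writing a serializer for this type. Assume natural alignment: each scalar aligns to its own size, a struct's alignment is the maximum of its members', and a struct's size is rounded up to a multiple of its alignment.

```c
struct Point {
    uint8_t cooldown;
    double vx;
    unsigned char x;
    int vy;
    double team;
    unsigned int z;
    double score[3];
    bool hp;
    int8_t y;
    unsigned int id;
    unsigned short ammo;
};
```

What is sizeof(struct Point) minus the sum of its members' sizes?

cooldown at 0 (size 1, align 1) → ends 1
pad 7 to align 8 for vx
vx at 8 (size 8, align 8) → ends 16
x at 16 (size 1, align 1) → ends 17
pad 3 to align 4 for vy
vy at 20 (size 4, align 4) → ends 24
team at 24 (size 8, align 8) → ends 32
z at 32 (size 4, align 4) → ends 36
pad 4 to align 8 for score
score at 40 (size 24, align 8) → ends 64
hp at 64 (size 1, align 1) → ends 65
y at 65 (size 1, align 1) → ends 66
pad 2 to align 4 for id
id at 68 (size 4, align 4) → ends 72
ammo at 72 (size 2, align 2) → ends 74
tail pad 6 to reach multiple of 8
total 80 bytes, alignment 8
data bytes 58, size 80 → padding 22

22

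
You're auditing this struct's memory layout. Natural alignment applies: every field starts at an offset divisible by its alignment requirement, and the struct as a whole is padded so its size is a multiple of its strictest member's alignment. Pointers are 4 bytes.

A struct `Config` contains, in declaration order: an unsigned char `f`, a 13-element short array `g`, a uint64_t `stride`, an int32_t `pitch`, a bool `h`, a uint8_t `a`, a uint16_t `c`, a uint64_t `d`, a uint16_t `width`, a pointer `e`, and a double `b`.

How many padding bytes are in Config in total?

7

@0: f [1B, align 1] → 1
+1 pad (align 2)
@2: g [26B, align 2] → 28
+4 pad (align 8)
@32: stride [8B, align 8] → 40
@40: pitch [4B, align 4] → 44
@44: h [1B, align 1] → 45
@45: a [1B, align 1] → 46
@46: c [2B, align 2] → 48
@48: d [8B, align 8] → 56
@56: width [2B, align 2] → 58
+2 pad (align 4)
@60: e [4B, align 4] → 64
@64: b [8B, align 8] → 72
size 72, align 8
data bytes 65, size 72 → padding 7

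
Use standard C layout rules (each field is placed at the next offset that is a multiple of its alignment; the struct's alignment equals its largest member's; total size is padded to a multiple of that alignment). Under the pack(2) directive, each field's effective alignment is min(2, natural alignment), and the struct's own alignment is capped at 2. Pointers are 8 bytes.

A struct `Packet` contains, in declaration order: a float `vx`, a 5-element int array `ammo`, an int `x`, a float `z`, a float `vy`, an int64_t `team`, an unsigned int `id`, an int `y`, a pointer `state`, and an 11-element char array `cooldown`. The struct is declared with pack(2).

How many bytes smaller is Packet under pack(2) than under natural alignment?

8

natural layout:
  vx at 0 (size 4, align 4) → ends 4
  ammo at 4 (size 20, align 4) → ends 24
  x at 24 (size 4, align 4) → ends 28
  z at 28 (size 4, align 4) → ends 32
  vy at 32 (size 4, align 4) → ends 36
  pad 4 to align 8 for team
  team at 40 (size 8, align 8) → ends 48
  id at 48 (size 4, align 4) → ends 52
  y at 52 (size 4, align 4) → ends 56
  state at 56 (size 8, align 8) → ends 64
  cooldown at 64 (size 11, align 1) → ends 75
  tail pad 5 to reach multiple of 8
  total 80 bytes, alignment 8
packed(2) layout:
  vx at 0 (size 4, align 2) → ends 4
  ammo at 4 (size 20, align 2) → ends 24
  x at 24 (size 4, align 2) → ends 28
  z at 28 (size 4, align 2) → ends 32
  vy at 32 (size 4, align 2) → ends 36
  team at 36 (size 8, align 2) → ends 44
  id at 44 (size 4, align 2) → ends 48
  y at 48 (size 4, align 2) → ends 52
  state at 52 (size 8, align 2) → ends 60
  cooldown at 60 (size 11, align 1) → ends 71
  tail pad 1 to reach multiple of 2
  total 72 bytes, alignment 2
80 − 72 = 8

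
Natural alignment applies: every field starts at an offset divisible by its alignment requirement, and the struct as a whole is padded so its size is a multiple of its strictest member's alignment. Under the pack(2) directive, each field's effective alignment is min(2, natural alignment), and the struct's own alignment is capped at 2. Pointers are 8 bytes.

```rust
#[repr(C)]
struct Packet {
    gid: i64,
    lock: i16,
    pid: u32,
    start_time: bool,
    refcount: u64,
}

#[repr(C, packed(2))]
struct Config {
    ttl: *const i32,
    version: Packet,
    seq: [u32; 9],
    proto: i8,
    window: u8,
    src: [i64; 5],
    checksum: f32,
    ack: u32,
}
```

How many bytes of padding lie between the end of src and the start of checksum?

0

Packet: gid at 0 (size 8, align 8) → ends 8; lock at 8 (size 2, align 2) → ends 10; pad 2 to align 4 for pid; pid at 12 (size 4, align 4) → ends 16; start_time at 16 (size 1, align 1) → ends 17; pad 7 to align 8 for refcount; refcount at 24 (size 8, align 8) → ends 32; total 32 bytes, alignment 8
ttl at 0 (size 8, align 2) → ends 8
version at 8 (size 32, align 2) → ends 40
seq at 40 (size 36, align 2) → ends 76
proto at 76 (size 1, align 1) → ends 77
window at 77 (size 1, align 1) → ends 78
src at 78 (size 40, align 2) → ends 118
checksum at 118 (size 4, align 2) → ends 122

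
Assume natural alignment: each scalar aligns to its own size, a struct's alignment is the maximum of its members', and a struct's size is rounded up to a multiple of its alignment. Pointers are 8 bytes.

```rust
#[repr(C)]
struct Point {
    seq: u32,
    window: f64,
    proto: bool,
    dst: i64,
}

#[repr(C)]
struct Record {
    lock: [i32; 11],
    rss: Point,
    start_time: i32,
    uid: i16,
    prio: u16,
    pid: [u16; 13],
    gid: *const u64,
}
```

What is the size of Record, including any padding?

Point: @0: seq [4B, align 4] → 4; +4 pad (align 8); @8: window [8B, align 8] → 16; @16: proto [1B, align 1] → 17; +7 pad (align 8); @24: dst [8B, align 8] → 32; size 32, align 8
@0: lock [44B, align 4] → 44
+4 pad (align 8)
@48: rss [32B, align 8] → 80
@80: start_time [4B, align 4] → 84
@84: uid [2B, align 2] → 86
@86: prio [2B, align 2] → 88
@88: pid [26B, align 2] → 114
+6 pad (align 8)
@120: gid [8B, align 8] → 128
size 128, align 8

128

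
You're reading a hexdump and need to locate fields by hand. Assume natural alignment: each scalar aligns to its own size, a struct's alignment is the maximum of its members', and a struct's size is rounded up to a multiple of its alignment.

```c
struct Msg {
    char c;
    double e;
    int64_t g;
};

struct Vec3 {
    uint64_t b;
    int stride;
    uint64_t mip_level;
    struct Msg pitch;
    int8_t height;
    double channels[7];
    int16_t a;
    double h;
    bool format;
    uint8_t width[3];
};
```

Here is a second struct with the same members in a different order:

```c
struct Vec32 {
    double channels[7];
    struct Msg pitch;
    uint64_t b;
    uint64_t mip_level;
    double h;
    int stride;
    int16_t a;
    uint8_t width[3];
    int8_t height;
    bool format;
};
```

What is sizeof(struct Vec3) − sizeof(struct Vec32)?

Msg: c at 0 (size 1, align 1) → ends 1; pad 7 to align 8 for e; e at 8 (size 8, align 8) → ends 16; g at 16 (size 8, align 8) → ends 24; total 24 bytes, alignment 8
b at 0 (size 8, align 8) → ends 8
stride at 8 (size 4, align 4) → ends 12
pad 4 to align 8 for mip_level
mip_level at 16 (size 8, align 8) → ends 24
pitch at 24 (size 24, align 8) → ends 48
height at 48 (size 1, align 1) → ends 49
pad 7 to align 8 for channels
channels at 56 (size 56, align 8) → ends 112
a at 112 (size 2, align 2) → ends 114
pad 6 to align 8 for h
h at 120 (size 8, align 8) → ends 128
format at 128 (size 1, align 1) → ends 129
width at 129 (size 3, align 1) → ends 132
tail pad 4 to reach multiple of 8
total 136 bytes, alignment 8
— Vec32 —
channels at 0 (size 56, align 8) → ends 56
pitch at 56 (size 24, align 8) → ends 80
b at 80 (size 8, align 8) → ends 88
mip_level at 88 (size 8, align 8) → ends 96
h at 96 (size 8, align 8) → ends 104
stride at 104 (size 4, align 4) → ends 108
a at 108 (size 2, align 2) → ends 110
width at 110 (size 3, align 1) → ends 113
height at 113 (size 1, align 1) → ends 114
format at 114 (size 1, align 1) → ends 115
tail pad 5 to reach multiple of 8
total 120 bytes, alignment 8
136 − 120 = 16

16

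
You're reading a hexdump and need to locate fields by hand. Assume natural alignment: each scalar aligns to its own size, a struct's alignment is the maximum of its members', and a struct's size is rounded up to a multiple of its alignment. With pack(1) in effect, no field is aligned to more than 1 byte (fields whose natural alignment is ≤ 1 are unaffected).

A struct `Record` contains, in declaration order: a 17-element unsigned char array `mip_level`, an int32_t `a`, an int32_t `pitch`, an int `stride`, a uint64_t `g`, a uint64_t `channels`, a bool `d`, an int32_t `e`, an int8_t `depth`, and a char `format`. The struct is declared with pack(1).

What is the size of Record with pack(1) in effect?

52

mip_level at 0 (size 17, align 1) → ends 17
a at 17 (size 4, align 1) → ends 21
pitch at 21 (size 4, align 1) → ends 25
stride at 25 (size 4, align 1) → ends 29
g at 29 (size 8, align 1) → ends 37
channels at 37 (size 8, align 1) → ends 45
d at 45 (size 1, align 1) → ends 46
e at 46 (size 4, align 1) → ends 50
depth at 50 (size 1, align 1) → ends 51
format at 51 (size 1, align 1) → ends 52
total 52 bytes, alignment 1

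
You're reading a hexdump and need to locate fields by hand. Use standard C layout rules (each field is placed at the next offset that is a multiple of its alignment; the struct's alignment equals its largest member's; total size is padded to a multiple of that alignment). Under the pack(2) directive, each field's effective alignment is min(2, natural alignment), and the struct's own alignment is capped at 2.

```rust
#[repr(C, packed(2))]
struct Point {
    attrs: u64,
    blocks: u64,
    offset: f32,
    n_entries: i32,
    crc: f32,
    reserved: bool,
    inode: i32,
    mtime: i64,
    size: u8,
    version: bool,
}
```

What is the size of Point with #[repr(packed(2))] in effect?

attrs at 0 (size 8, align 2) → ends 8
blocks at 8 (size 8, align 2) → ends 16
offset at 16 (size 4, align 2) → ends 20
n_entries at 20 (size 4, align 2) → ends 24
crc at 24 (size 4, align 2) → ends 28
reserved at 28 (size 1, align 1) → ends 29
pad 1 to align 2 for inode
inode at 30 (size 4, align 2) → ends 34
mtime at 34 (size 8, align 2) → ends 42
size at 42 (size 1, align 1) → ends 43
version at 43 (size 1, align 1) → ends 44
total 44 bytes, alignment 2

44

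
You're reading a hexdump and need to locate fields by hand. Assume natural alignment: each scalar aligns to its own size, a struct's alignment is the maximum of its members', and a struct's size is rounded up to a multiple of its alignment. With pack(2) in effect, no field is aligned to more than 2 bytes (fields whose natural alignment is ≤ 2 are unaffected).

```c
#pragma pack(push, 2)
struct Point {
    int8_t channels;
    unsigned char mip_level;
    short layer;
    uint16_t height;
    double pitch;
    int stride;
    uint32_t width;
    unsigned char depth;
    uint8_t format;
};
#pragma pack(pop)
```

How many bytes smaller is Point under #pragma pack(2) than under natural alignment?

natural layout:
  @0: channels [1B, align 1] → 1
  @1: mip_level [1B, align 1] → 2
  @2: layer [2B, align 2] → 4
  @4: height [2B, align 2] → 6
  +2 pad (align 8)
  @8: pitch [8B, align 8] → 16
  @16: stride [4B, align 4] → 20
  @20: width [4B, align 4] → 24
  @24: depth [1B, align 1] → 25
  @25: format [1B, align 1] → 26
  +6 tail pad (align 8)
  size 32, align 8
packed(2) layout:
  @0: channels [1B, align 1] → 1
  @1: mip_level [1B, align 1] → 2
  @2: layer [2B, align 2] → 4
  @4: height [2B, align 2] → 6
  @6: pitch [8B, align 2] → 14
  @14: stride [4B, align 2] → 18
  @18: width [4B, align 2] → 22
  @22: depth [1B, align 1] → 23
  @23: format [1B, align 1] → 24
  size 24, align 2
32 − 24 = 8

8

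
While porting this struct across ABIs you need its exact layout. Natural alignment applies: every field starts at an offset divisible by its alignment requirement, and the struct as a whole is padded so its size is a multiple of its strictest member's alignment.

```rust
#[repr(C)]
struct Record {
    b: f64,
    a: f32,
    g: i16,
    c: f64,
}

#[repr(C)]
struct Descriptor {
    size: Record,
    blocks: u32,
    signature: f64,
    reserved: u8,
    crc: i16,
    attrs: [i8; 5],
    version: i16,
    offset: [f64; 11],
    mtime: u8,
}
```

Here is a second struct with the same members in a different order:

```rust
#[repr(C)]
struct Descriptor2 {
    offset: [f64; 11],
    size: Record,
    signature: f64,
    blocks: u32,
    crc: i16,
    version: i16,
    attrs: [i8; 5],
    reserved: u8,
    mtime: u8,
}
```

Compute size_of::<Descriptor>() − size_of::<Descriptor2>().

Record: 0..8  b  (8B, 8-aligned); 8..12  a  (4B, 4-aligned); 12..14  g  (2B, 2-aligned); 14..16  -- padding (2B); 16..24  c  (8B, 8-aligned); sizeof = 24, alignof = 8
0..24  size  (24B, 8-aligned)
24..28  blocks  (4B, 4-aligned)
28..32  -- padding (4B)
32..40  signature  (8B, 8-aligned)
40..41  reserved  (1B, 1-aligned)
41..42  -- padding (1B)
42..44  crc  (2B, 2-aligned)
44..49  attrs  (5B, 1-aligned)
49..50  -- padding (1B)
50..52  version  (2B, 2-aligned)
52..56  -- padding (4B)
56..144  offset  (88B, 8-aligned)
144..145  mtime  (1B, 1-aligned)
145..152  -- tail padding (7B)
sizeof = 152, alignof = 8
— Descriptor2 —
0..88  offset  (88B, 8-aligned)
88..112  size  (24B, 8-aligned)
112..120  signature  (8B, 8-aligned)
120..124  blocks  (4B, 4-aligned)
124..126  crc  (2B, 2-aligned)
126..128  version  (2B, 2-aligned)
128..133  attrs  (5B, 1-aligned)
133..134  reserved  (1B, 1-aligned)
134..135  mtime  (1B, 1-aligned)
135..136  -- tail padding (1B)
sizeof = 136, alignof = 8
152 − 136 = 16

16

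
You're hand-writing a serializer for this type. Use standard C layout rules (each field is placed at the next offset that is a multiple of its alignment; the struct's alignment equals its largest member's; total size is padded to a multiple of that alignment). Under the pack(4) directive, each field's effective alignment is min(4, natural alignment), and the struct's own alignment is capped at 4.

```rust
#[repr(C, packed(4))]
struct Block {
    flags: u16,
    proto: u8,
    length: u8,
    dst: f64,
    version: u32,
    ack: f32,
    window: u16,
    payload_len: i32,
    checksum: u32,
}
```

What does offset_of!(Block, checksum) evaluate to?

@0: flags [2B, align 2] → 2
@2: proto [1B, align 1] → 3
@3: length [1B, align 1] → 4
@4: dst [8B, align 4] → 12
@12: version [4B, align 4] → 16
@16: ack [4B, align 4] → 20
@20: window [2B, align 2] → 22
+2 pad (align 4)
@24: payload_len [4B, align 4] → 28
@28: checksum [4B, align 4] → 32

28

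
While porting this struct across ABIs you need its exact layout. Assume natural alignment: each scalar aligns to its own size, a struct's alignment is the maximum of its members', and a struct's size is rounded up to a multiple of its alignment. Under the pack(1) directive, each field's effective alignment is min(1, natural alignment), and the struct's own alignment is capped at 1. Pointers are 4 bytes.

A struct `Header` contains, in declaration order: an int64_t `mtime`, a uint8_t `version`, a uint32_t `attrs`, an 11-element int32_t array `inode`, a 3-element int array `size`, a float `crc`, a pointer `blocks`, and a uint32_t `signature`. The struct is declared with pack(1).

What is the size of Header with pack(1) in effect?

81

0..8  mtime  (8B, 1-aligned)
8..9  version  (1B, 1-aligned)
9..13  attrs  (4B, 1-aligned)
13..57  inode  (44B, 1-aligned)
57..69  size  (12B, 1-aligned)
69..73  crc  (4B, 1-aligned)
73..77  blocks  (4B, 1-aligned)
77..81  signature  (4B, 1-aligned)
sizeof = 81, alignof = 1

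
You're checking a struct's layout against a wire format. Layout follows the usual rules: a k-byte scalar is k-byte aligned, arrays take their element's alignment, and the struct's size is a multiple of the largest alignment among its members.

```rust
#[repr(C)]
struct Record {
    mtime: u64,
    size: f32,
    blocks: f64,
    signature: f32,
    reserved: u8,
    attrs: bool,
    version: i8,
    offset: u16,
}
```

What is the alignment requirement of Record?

8

member alignments: mtime=8, size=4, blocks=8, signature=4, reserved=1, attrs=1, version=1, offset=2
max = 8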